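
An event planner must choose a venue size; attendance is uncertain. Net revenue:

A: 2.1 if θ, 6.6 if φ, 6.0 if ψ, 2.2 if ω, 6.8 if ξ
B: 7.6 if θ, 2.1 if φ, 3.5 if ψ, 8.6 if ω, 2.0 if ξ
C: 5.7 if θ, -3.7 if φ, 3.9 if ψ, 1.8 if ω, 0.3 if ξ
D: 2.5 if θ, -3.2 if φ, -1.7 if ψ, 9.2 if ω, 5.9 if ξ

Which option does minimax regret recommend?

B

Column bests: θ=7.6, φ=6.6, ψ=6.0, ω=9.2, ξ=6.8.
A regrets: 5.5, 0.0, 0.0, 7.0, 0.0 → max 7.0
B regrets: 0.0, 4.5, 2.5, 0.6, 4.8 → max 4.8
C regrets: 1.9, 10.3, 2.1, 7.4, 6.5 → max 10.3
D regrets: 5.1, 9.8, 7.7, 0.0, 0.9 → max 9.8
Smallest max regret = 4.8 → B.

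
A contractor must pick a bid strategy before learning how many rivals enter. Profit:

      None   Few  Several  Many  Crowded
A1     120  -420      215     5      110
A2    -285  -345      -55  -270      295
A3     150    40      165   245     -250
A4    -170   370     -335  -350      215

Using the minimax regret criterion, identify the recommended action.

A3

Column bests: None=150, Few=370, Several=215, Many=245, Crowded=295.
A1 regrets: 30, 790, 0, 240, 185 → max 790
A2 regrets: 435, 715, 270, 515, 0 → max 715
A3 regrets: 0, 330, 50, 0, 545 → max 545
A4 regrets: 320, 0, 550, 595, 80 → max 595
Smallest max regret = 545 → A3.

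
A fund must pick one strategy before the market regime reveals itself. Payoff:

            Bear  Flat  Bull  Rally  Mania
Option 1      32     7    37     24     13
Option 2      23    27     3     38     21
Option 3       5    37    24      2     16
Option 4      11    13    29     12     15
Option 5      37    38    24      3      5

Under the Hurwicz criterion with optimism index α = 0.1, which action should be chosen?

Option 1: 0.1·37 + 0.9·7 = 10
Option 2: 0.1·38 + 0.9·3 = 6.5
Option 3: 0.1·37 + 0.9·2 = 5.5
Option 4: 0.1·29 + 0.9·11 = 12.8
Option 5: 0.1·38 + 0.9·3 = 6.5
Highest Hurwicz score = 12.8 → Option 4.

Option 4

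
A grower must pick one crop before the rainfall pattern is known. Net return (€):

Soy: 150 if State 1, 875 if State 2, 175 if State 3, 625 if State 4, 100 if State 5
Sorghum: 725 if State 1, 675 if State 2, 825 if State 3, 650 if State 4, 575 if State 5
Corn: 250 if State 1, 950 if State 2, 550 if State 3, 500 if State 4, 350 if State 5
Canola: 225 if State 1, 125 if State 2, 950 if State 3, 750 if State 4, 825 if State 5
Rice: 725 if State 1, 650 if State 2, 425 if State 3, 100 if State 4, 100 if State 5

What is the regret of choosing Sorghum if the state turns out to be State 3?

Best payoff under State 3 is 950.
Regret = 950 − 825 = 125.

125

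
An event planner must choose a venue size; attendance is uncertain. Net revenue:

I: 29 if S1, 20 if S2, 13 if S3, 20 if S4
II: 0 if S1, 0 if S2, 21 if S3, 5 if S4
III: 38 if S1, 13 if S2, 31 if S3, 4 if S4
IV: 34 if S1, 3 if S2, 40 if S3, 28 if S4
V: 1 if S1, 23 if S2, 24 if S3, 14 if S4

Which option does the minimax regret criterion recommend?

Column bests: S1=38, S2=23, S3=40, S4=28.
I regrets: 9, 3, 27, 8 → max 27
II regrets: 38, 23, 19, 23 → max 38
III regrets: 0, 10, 9, 24 → max 24
IV regrets: 4, 20, 0, 0 → max 20
V regrets: 37, 0, 16, 14 → max 37
Smallest max regret = 20 → IV.

IV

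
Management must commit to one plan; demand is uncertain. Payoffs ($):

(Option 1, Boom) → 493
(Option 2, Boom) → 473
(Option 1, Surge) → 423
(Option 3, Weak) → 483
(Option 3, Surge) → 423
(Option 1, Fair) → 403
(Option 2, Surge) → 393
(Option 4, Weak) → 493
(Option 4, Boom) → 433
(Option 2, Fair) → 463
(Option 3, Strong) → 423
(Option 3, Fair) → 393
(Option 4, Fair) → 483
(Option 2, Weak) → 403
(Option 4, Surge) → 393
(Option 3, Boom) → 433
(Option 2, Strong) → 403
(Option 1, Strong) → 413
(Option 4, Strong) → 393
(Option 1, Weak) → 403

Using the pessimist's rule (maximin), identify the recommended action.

Option 1

Row minima: Option 1=403, Option 2=393, Option 3=393, Option 4=393
Best worst-case = 403 → Option 1.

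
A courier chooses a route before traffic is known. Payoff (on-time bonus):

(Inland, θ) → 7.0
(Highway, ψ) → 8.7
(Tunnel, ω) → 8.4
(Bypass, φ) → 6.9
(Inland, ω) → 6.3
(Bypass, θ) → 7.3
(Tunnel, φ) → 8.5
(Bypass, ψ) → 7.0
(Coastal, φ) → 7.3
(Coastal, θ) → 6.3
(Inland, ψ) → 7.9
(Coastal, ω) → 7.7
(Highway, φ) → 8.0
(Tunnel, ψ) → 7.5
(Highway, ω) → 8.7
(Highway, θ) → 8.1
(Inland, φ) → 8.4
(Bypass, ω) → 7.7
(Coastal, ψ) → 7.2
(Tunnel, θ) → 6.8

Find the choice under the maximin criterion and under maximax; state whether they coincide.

Row minima: Coastal=6.3, Inland=6.3, Highway=8.0, Tunnel=6.8, Bypass=6.9
Best worst-case = 8.0 → Highway.
Row maxima: Coastal=7.7, Inland=8.4, Highway=8.7, Tunnel=8.5, Bypass=7.7
Best best-case = 8.7 → Highway.

maximin → Highway; maximax → Highway (agree)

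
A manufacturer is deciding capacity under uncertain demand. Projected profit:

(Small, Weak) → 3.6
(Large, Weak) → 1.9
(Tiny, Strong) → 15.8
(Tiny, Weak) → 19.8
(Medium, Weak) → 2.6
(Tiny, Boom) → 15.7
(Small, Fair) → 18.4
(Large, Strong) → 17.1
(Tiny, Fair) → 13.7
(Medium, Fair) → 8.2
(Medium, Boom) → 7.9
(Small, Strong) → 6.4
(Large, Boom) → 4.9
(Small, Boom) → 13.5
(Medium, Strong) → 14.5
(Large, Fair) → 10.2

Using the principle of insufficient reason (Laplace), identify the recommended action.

Row averages: Tiny=16.25, Small=10.475, Medium=8.3, Large=8.525
Highest average = 16.25 → Tiny.

Tiny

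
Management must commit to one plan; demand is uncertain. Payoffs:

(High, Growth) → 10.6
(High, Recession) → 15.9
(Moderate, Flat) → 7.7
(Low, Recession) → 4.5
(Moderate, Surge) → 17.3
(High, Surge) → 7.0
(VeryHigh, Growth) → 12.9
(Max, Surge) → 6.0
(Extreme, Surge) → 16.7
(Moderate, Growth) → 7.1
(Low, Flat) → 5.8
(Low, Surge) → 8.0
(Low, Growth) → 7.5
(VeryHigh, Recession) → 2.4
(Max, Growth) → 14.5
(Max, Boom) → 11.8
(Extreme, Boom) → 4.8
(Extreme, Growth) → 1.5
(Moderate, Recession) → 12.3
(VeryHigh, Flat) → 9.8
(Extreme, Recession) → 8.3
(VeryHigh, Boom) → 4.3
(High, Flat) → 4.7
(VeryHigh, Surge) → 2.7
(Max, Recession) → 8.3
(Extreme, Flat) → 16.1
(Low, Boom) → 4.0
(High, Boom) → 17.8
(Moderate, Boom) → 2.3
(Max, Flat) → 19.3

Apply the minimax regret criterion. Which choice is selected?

Max

Column bests: Recession=15.9, Flat=19.3, Growth=14.5, Boom=17.8, Surge=17.3.
Low regrets: 11.4, 13.5, 7.0, 13.8, 9.3 → max 13.8
Moderate regrets: 3.6, 11.6, 7.4, 15.5, 0.0 → max 15.5
High regrets: 0.0, 14.6, 3.9, 0.0, 10.3 → max 14.6
VeryHigh regrets: 13.5, 9.5, 1.6, 13.5, 14.6 → max 14.6
Extreme regrets: 7.6, 3.2, 13.0, 13.0, 0.6 → max 13.0
Max regrets: 7.6, 0.0, 0.0, 6.0, 11.3 → max 11.3
Smallest max regret = 11.3 → Max.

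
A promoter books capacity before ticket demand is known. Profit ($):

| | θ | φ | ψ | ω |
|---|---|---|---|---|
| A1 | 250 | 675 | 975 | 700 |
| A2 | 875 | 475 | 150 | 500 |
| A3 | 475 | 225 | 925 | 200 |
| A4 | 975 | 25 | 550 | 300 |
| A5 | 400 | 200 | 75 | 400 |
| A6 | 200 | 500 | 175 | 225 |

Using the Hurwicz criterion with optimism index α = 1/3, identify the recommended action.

A1: 1/3·975 + 2/3·250 = 1475/3
A2: 1/3·875 + 2/3·150 = 1175/3
A3: 1/3·925 + 2/3·200 = 1325/3
A4: 1/3·975 + 2/3·25 = 1025/3
A5: 1/3·400 + 2/3·75 = 550/3
A6: 1/3·500 + 2/3·175 = 850/3
Highest Hurwicz score = 1475/3 → A1.

A1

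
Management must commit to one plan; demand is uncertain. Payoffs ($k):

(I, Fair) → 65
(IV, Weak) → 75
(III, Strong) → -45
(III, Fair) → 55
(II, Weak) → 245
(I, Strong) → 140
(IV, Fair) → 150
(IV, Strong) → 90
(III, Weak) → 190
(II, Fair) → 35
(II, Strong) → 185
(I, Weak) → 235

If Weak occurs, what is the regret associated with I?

Best payoff under Weak is 245.
Regret = 245 − 235 = 10.

10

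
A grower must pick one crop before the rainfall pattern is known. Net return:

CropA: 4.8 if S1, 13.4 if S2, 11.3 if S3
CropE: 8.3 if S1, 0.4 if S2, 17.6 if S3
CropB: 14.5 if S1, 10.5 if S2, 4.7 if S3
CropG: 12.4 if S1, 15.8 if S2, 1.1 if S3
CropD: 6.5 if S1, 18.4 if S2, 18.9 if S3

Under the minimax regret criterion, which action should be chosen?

CropD

Column bests: S1=14.5, S2=18.4, S3=18.9.
CropA regrets: 9.7, 5.0, 7.6 → max 9.7
CropE regrets: 6.2, 18.0, 1.3 → max 18.0
CropB regrets: 0.0, 7.9, 14.2 → max 14.2
CropG regrets: 2.1, 2.6, 17.8 → max 17.8
CropD regrets: 8.0, 0.0, 0.0 → max 8.0
Smallest max regret = 8.0 → CropD.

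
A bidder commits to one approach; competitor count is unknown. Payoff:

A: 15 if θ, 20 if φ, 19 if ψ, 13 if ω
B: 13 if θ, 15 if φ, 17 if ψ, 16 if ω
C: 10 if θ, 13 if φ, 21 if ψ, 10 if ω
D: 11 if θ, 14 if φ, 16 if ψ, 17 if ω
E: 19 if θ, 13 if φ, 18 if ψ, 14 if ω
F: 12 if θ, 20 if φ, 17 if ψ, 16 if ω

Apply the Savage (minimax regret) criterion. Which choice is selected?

A

Column bests: θ=19, φ=20, ψ=21, ω=17.
A regrets: 4, 0, 2, 4 → max 4
B regrets: 6, 5, 4, 1 → max 6
C regrets: 9, 7, 0, 7 → max 9
D regrets: 8, 6, 5, 0 → max 8
E regrets: 0, 7, 3, 3 → max 7
F regrets: 7, 0, 4, 1 → max 7
Smallest max regret = 4 → A.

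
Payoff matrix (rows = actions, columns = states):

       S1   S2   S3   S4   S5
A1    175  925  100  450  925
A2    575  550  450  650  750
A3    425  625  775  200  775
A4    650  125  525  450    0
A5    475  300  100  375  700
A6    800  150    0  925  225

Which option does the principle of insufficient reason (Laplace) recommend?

Row averages: A1=515, A2=595, A3=560, A4=350, A5=390, A6=420
Highest average = 595 → A2.

A2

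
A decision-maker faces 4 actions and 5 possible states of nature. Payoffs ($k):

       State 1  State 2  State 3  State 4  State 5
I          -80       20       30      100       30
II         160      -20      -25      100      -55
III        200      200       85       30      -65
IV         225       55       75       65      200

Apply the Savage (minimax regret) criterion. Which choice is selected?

Column bests: State 1=225, State 2=200, State 3=85, State 4=100, State 5=200.
I regrets: 305, 180, 55, 0, 170 → max 305
II regrets: 65, 220, 110, 0, 255 → max 255
III regrets: 25, 0, 0, 70, 265 → max 265
IV regrets: 0, 145, 10, 35, 0 → max 145
Smallest max regret = 145 → IV.

IV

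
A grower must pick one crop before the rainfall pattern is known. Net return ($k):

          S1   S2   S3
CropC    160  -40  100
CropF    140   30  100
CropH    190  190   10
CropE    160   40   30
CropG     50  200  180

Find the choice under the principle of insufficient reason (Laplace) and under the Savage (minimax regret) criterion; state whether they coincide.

laplace → CropG; minimax regret → CropG (agree)

Row averages: CropC=220/3, CropF=90, CropH=130, CropE=230/3, CropG=430/3
Highest average = 430/3 → CropG.
Column bests: S1=190, S2=200, S3=180.
CropC regrets: 30, 240, 80 → max 240
CropF regrets: 50, 170, 80 → max 170
CropH regrets: 0, 10, 170 → max 170
CropE regrets: 30, 160, 150 → max 160
CropG regrets: 140, 0, 0 → max 140
Smallest max regret = 140 → CropG.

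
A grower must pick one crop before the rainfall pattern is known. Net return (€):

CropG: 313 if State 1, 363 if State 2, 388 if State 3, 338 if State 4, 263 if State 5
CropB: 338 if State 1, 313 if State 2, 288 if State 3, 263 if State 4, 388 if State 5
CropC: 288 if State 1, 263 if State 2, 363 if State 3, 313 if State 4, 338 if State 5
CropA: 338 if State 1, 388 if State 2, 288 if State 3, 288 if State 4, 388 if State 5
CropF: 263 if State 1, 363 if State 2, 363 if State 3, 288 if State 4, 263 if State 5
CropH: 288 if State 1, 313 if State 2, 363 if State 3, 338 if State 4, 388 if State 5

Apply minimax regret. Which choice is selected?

CropH

Column bests: State 1=338, State 2=388, State 3=388, State 4=338, State 5=388.
CropG regrets: 25, 25, 0, 0, 125 → max 125
CropB regrets: 0, 75, 100, 75, 0 → max 100
CropC regrets: 50, 125, 25, 25, 50 → max 125
CropA regrets: 0, 0, 100, 50, 0 → max 100
CropF regrets: 75, 25, 25, 50, 125 → max 125
CropH regrets: 50, 75, 25, 0, 0 → max 75
Smallest max regret = 75 → CropH.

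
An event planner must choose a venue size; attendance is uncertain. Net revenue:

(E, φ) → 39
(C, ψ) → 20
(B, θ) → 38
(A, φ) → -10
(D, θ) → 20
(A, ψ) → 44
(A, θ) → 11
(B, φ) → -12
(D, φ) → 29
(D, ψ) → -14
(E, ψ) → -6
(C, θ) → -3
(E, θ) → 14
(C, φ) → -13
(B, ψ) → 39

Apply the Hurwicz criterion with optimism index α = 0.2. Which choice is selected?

E

A: 0.2·44 + 0.8·(-10) = 0.8
B: 0.2·39 + 0.8·(-12) = -1.8
C: 0.2·20 + 0.8·(-13) = -6.4
D: 0.2·29 + 0.8·(-14) = -5.4
E: 0.2·39 + 0.8·(-6) = 3
Highest Hurwicz score = 3 → E.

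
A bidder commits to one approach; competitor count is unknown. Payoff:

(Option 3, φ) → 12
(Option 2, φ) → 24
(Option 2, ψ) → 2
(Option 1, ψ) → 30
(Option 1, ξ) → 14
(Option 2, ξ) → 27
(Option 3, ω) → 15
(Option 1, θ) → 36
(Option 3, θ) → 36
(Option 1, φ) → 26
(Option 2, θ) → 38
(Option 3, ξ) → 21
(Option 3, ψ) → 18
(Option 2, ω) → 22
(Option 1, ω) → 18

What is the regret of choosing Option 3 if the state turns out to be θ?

Best payoff under θ is 38.
Regret = 38 − 36 = 2.

2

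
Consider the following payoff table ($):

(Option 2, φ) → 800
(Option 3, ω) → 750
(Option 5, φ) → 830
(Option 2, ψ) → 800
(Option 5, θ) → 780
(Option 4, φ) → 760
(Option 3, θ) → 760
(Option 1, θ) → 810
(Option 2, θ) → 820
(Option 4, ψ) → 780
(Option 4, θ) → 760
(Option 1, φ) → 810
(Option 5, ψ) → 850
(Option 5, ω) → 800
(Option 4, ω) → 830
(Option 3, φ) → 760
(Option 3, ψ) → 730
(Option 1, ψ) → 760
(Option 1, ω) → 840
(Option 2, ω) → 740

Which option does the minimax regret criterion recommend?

Column bests: θ=820, φ=830, ψ=850, ω=840.
Option 1 regrets: 10, 20, 90, 0 → max 90
Option 2 regrets: 0, 30, 50, 100 → max 100
Option 3 regrets: 60, 70, 120, 90 → max 120
Option 4 regrets: 60, 70, 70, 10 → max 70
Option 5 regrets: 40, 0, 0, 40 → max 40
Smallest max regret = 40 → Option 5.

Option 5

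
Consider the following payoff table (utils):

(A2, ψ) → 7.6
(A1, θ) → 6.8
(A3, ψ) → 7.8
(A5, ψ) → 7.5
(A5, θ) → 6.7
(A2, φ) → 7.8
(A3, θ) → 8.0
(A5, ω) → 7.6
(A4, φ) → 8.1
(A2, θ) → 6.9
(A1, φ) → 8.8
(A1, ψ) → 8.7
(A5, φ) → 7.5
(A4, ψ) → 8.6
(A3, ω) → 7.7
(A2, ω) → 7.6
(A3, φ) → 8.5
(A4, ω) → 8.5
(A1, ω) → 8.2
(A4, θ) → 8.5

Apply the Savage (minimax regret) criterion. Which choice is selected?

A4

Column bests: θ=8.5, φ=8.8, ψ=8.7, ω=8.5.
A1 regrets: 1.7, 0.0, 0.0, 0.3 → max 1.7
A2 regrets: 1.6, 1.0, 1.1, 0.9 → max 1.6
A3 regrets: 0.5, 0.3, 0.9, 0.8 → max 0.9
A4 regrets: 0.0, 0.7, 0.1, 0.0 → max 0.7
A5 regrets: 1.8, 1.3, 1.2, 0.9 → max 1.8
Smallest max regret = 0.7 → A4.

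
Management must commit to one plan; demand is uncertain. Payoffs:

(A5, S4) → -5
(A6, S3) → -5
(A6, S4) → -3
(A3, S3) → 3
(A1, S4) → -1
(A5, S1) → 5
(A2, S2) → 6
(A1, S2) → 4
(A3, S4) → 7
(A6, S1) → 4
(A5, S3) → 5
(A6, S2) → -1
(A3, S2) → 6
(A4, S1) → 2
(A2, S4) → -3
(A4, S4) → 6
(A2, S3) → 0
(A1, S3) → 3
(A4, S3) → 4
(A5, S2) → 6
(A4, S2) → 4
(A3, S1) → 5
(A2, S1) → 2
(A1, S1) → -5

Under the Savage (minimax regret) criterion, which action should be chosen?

A3

Column bests: S1=5, S2=6, S3=5, S4=7.
A1 regrets: 10, 2, 2, 8 → max 10
A2 regrets: 3, 0, 5, 10 → max 10
A3 regrets: 0, 0, 2, 0 → max 2
A4 regrets: 3, 2, 1, 1 → max 3
A5 regrets: 0, 0, 0, 12 → max 12
A6 regrets: 1, 7, 10, 10 → max 10
Smallest max regret = 2 → A3.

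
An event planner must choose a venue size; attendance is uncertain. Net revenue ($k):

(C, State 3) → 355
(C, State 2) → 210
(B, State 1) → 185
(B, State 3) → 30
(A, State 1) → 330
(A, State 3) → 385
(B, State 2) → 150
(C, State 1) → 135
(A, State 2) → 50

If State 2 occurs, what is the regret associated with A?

160

Best payoff under State 2 is 210.
Regret = 210 − 50 = 160.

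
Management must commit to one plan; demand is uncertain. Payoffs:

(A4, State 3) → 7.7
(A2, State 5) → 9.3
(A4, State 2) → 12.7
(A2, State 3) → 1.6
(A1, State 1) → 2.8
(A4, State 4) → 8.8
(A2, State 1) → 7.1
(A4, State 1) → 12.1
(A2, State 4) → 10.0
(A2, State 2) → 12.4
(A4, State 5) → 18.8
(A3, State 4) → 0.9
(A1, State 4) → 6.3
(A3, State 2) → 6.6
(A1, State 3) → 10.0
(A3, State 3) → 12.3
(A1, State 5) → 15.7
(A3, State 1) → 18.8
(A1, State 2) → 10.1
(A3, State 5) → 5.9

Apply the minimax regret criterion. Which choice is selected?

A4

Column bests: State 1=18.8, State 2=12.7, State 3=12.3, State 4=10.0, State 5=18.8.
A1 regrets: 16.0, 2.6, 2.3, 3.7, 3.1 → max 16.0
A2 regrets: 11.7, 0.3, 10.7, 0.0, 9.5 → max 11.7
A3 regrets: 0.0, 6.1, 0.0, 9.1, 12.9 → max 12.9
A4 regrets: 6.7, 0.0, 4.6, 1.2, 0.0 → max 6.7
Smallest max regret = 6.7 → A4.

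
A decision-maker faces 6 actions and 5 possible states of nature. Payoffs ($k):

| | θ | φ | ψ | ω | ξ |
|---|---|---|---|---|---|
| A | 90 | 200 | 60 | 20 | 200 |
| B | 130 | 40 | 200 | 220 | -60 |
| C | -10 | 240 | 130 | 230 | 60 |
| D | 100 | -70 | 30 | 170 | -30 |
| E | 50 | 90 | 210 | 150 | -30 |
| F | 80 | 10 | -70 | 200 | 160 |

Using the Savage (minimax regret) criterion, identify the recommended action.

C

Column bests: θ=130, φ=240, ψ=210, ω=230, ξ=200.
A regrets: 40, 40, 150, 210, 0 → max 210
B regrets: 0, 200, 10, 10, 260 → max 260
C regrets: 140, 0, 80, 0, 140 → max 140
D regrets: 30, 310, 180, 60, 230 → max 310
E regrets: 80, 150, 0, 80, 230 → max 230
F regrets: 50, 230, 280, 30, 40 → max 280
Smallest max regret = 140 → C.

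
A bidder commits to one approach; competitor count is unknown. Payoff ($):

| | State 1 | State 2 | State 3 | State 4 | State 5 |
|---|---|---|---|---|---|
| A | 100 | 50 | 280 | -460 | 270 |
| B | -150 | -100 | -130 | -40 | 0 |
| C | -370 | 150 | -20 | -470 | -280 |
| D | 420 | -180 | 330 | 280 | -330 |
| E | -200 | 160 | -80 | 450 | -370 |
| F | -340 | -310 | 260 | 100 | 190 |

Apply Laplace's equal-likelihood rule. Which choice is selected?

Row averages: A=48, B=-84, C=-198, D=104, E=-8, F=-20
Highest average = 104 → D.

D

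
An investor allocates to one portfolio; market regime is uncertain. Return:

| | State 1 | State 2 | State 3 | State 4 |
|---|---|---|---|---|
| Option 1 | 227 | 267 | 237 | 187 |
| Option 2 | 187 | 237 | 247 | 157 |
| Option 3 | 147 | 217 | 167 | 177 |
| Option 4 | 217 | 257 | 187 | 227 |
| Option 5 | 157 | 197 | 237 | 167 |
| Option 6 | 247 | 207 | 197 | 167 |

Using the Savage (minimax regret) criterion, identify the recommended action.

Option 1

Column bests: State 1=247, State 2=267, State 3=247, State 4=227.
Option 1 regrets: 20, 0, 10, 40 → max 40
Option 2 regrets: 60, 30, 0, 70 → max 70
Option 3 regrets: 100, 50, 80, 50 → max 100
Option 4 regrets: 30, 10, 60, 0 → max 60
Option 5 regrets: 90, 70, 10, 60 → max 90
Option 6 regrets: 0, 60, 50, 60 → max 60
Smallest max regret = 40 → Option 1.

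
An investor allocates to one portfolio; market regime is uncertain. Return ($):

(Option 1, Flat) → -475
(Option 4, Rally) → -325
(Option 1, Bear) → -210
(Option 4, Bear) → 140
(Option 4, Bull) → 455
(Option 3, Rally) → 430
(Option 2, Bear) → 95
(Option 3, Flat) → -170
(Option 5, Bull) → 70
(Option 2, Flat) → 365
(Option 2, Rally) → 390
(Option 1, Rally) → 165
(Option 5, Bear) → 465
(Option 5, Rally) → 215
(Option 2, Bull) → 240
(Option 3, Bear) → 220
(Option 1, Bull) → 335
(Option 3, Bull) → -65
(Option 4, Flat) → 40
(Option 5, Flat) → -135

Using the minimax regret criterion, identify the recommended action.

Option 2

Column bests: Bear=465, Flat=365, Bull=455, Rally=430.
Option 1 regrets: 675, 840, 120, 265 → max 840
Option 2 regrets: 370, 0, 215, 40 → max 370
Option 3 regrets: 245, 535, 520, 0 → max 535
Option 4 regrets: 325, 325, 0, 755 → max 755
Option 5 regrets: 0, 500, 385, 215 → max 500
Smallest max regret = 370 → Option 2.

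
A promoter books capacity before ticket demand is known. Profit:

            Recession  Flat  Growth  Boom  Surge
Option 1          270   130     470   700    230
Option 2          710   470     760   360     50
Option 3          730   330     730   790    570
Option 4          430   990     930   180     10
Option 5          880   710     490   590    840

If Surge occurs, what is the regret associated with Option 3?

270

Best payoff under Surge is 840.
Regret = 840 − 570 = 270.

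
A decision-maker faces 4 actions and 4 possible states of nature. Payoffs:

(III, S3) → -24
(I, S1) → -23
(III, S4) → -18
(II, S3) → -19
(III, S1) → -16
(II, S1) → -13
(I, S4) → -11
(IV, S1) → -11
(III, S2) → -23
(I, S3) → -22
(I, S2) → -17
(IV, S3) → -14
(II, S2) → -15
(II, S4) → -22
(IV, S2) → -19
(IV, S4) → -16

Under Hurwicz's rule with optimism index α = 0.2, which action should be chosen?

IV

I: 0.2·(-11) + 0.8·(-23) = -20.6
II: 0.2·(-13) + 0.8·(-22) = -20.2
III: 0.2·(-16) + 0.8·(-24) = -22.4
IV: 0.2·(-11) + 0.8·(-19) = -17.4
Highest Hurwicz score = -17.4 → IV.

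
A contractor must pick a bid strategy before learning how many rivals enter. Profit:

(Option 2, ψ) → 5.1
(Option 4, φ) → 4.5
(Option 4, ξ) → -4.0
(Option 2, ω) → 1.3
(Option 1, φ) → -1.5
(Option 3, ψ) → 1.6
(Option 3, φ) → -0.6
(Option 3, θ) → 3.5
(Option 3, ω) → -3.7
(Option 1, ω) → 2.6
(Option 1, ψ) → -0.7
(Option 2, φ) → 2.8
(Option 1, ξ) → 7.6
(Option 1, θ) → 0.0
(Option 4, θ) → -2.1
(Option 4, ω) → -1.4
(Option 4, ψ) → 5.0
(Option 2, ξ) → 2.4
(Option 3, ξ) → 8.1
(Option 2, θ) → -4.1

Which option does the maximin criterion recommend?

Row minima: Option 1=-1.5, Option 2=-4.1, Option 3=-3.7, Option 4=-4.0
Best worst-case = -1.5 → Option 1.

Option 1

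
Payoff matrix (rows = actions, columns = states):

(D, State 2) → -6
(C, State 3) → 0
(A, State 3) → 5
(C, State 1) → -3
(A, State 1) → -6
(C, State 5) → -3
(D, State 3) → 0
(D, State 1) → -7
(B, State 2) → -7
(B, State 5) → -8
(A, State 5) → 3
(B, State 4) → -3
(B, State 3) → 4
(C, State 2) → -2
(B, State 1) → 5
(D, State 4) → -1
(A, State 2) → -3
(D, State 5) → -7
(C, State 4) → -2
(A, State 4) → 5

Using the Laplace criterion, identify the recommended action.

Row averages: A=0.8, B=-1.8, C=-2, D=-4.2
Highest average = 0.8 → A.

A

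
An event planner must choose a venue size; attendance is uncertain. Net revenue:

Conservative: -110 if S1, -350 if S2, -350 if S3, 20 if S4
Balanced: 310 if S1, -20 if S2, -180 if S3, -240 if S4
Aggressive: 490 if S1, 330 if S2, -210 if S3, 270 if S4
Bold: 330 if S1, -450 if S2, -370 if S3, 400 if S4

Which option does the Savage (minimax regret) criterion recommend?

Column bests: S1=490, S2=330, S3=-180, S4=400.
Conservative regrets: 600, 680, 170, 380 → max 680
Balanced regrets: 180, 350, 0, 640 → max 640
Aggressive regrets: 0, 0, 30, 130 → max 130
Bold regrets: 160, 780, 190, 0 → max 780
Smallest max regret = 130 → Aggressive.

Aggressive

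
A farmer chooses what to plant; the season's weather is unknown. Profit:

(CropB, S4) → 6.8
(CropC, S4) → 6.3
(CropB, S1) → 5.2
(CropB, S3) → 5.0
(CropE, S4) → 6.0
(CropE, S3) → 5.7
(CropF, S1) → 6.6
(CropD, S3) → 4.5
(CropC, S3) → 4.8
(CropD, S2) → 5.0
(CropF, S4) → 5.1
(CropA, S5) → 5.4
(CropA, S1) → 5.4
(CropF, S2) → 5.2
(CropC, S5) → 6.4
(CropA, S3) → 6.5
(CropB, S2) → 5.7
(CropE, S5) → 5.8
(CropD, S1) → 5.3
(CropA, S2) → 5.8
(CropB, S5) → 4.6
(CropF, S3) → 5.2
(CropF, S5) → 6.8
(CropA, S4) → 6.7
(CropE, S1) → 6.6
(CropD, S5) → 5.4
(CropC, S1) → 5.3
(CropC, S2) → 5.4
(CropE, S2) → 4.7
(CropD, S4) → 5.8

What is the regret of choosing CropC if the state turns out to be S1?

1.3

Best payoff under S1 is 6.6.
Regret = 6.6 − 5.3 = 1.3.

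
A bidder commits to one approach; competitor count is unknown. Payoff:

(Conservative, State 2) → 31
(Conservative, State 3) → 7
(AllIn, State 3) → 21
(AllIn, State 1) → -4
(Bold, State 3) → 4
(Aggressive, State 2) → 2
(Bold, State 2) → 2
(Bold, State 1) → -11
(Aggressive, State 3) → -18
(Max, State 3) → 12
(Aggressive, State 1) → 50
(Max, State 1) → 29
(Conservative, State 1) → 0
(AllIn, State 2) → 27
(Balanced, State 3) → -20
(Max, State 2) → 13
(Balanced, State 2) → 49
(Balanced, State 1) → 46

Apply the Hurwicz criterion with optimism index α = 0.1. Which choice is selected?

Max

Conservative: 0.1·31 + 0.9·0 = 3.1
Balanced: 0.1·49 + 0.9·(-20) = -13.1
Aggressive: 0.1·50 + 0.9·(-18) = -11.2
Bold: 0.1·4 + 0.9·(-11) = -9.5
AllIn: 0.1·27 + 0.9·(-4) = -0.9
Max: 0.1·29 + 0.9·12 = 13.7
Highest Hurwicz score = 13.7 → Max.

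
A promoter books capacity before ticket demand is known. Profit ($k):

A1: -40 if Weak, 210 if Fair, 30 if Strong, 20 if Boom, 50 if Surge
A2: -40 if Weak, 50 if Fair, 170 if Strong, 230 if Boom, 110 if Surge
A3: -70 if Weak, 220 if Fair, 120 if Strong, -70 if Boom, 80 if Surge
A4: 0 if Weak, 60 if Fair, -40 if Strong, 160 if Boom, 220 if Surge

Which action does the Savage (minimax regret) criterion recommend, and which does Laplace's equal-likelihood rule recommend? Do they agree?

Column bests: Weak=0, Fair=220, Strong=170, Boom=230, Surge=220.
A1 regrets: 40, 10, 140, 210, 170 → max 210
A2 regrets: 40, 170, 0, 0, 110 → max 170
A3 regrets: 70, 0, 50, 300, 140 → max 300
A4 regrets: 0, 160, 210, 70, 0 → max 210
Smallest max regret = 170 → A2.
Row averages: A1=54, A2=104, A3=56, A4=80
Highest average = 104 → A2.

minimax regret → A2; laplace → A2 (agree)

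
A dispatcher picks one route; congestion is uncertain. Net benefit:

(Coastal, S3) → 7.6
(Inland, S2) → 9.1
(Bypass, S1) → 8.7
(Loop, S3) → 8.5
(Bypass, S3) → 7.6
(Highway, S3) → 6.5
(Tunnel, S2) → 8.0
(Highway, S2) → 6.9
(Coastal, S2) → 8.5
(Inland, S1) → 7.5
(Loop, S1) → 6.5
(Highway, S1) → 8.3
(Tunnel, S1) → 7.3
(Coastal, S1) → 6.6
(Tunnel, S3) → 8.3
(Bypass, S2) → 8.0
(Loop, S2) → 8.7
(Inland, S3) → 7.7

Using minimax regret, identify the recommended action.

Bypass

Column bests: S1=8.7, S2=9.1, S3=8.5.
Loop regrets: 2.2, 0.4, 0.0 → max 2.2
Highway regrets: 0.4, 2.2, 2.0 → max 2.2
Tunnel regrets: 1.4, 1.1, 0.2 → max 1.4
Inland regrets: 1.2, 0.0, 0.8 → max 1.2
Bypass regrets: 0.0, 1.1, 0.9 → max 1.1
Coastal regrets: 2.1, 0.6, 0.9 → max 2.1
Smallest max regret = 1.1 → Bypass.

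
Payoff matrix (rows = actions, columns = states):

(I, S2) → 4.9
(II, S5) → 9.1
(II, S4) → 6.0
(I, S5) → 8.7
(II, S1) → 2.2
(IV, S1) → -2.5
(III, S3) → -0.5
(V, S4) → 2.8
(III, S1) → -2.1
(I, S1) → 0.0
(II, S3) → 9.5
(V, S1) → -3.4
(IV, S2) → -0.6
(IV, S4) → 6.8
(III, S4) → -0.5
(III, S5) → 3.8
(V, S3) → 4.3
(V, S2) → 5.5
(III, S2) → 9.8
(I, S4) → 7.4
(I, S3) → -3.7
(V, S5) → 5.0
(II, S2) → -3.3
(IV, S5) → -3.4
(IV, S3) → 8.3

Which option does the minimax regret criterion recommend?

V

Column bests: S1=2.2, S2=9.8, S3=9.5, S4=7.4, S5=9.1.
I regrets: 2.2, 4.9, 13.2, 0.0, 0.4 → max 13.2
II regrets: 0.0, 13.1, 0.0, 1.4, 0.0 → max 13.1
III regrets: 4.3, 0.0, 10.0, 7.9, 5.3 → max 10.0
IV regrets: 4.7, 10.4, 1.2, 0.6, 12.5 → max 12.5
V regrets: 5.6, 4.3, 5.2, 4.6, 4.1 → max 5.6
Smallest max regret = 5.6 → V.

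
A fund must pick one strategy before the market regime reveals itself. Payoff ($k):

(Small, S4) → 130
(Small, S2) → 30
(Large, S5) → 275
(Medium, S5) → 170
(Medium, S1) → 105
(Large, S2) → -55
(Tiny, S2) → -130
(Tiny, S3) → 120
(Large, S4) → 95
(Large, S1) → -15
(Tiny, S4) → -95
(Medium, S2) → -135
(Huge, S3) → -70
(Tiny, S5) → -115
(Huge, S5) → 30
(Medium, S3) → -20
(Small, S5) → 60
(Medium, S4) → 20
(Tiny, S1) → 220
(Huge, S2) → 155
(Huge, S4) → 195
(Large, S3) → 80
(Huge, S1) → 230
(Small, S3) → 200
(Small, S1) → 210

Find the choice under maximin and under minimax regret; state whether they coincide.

Row minima: Tiny=-130, Small=30, Medium=-135, Large=-55, Huge=-70
Best worst-case = 30 → Small.
Column bests: S1=230, S2=155, S3=200, S4=195, S5=275.
Tiny regrets: 10, 285, 80, 290, 390 → max 390
Small regrets: 20, 125, 0, 65, 215 → max 215
Medium regrets: 125, 290, 220, 175, 105 → max 290
Large regrets: 245, 210, 120, 100, 0 → max 245
Huge regrets: 0, 0, 270, 0, 245 → max 270
Smallest max regret = 215 → Small.

maximin → Small; minimax regret → Small (agree)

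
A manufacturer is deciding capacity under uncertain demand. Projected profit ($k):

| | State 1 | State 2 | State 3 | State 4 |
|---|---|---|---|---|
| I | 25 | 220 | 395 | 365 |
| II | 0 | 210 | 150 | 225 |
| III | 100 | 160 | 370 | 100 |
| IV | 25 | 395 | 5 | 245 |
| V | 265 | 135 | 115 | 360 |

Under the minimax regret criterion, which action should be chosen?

I

Column bests: State 1=265, State 2=395, State 3=395, State 4=365.
I regrets: 240, 175, 0, 0 → max 240
II regrets: 265, 185, 245, 140 → max 265
III regrets: 165, 235, 25, 265 → max 265
IV regrets: 240, 0, 390, 120 → max 390
V regrets: 0, 260, 280, 5 → max 280
Smallest max regret = 240 → I.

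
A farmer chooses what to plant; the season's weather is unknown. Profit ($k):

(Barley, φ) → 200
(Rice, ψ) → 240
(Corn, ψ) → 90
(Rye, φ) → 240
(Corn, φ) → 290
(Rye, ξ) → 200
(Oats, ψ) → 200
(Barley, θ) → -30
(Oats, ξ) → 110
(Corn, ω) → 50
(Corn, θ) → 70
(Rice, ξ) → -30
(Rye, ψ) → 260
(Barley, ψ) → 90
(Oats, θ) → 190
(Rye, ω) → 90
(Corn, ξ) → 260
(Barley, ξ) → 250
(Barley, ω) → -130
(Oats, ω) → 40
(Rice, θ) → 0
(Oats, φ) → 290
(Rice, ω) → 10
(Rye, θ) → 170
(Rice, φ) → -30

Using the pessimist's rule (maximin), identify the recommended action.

Rye

Row minima: Rye=90, Rice=-30, Corn=50, Oats=40, Barley=-130
Best worst-case = 90 → Rye.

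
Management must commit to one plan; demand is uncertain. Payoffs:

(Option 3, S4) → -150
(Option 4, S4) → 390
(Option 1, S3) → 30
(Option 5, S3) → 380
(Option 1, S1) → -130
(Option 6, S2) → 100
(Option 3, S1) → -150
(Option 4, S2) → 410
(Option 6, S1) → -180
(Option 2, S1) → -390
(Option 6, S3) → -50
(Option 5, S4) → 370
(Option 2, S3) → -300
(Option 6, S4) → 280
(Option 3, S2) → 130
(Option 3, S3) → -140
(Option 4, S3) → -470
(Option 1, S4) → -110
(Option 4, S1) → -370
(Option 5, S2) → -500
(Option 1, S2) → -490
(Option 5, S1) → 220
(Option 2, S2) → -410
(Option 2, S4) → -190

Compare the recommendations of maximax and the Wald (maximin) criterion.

Row maxima: Option 1=30, Option 2=-190, Option 3=130, Option 4=410, Option 5=380, Option 6=280
Best best-case = 410 → Option 4.
Row minima: Option 1=-490, Option 2=-410, Option 3=-150, Option 4=-470, Option 5=-500, Option 6=-180
Best worst-case = -150 → Option 3.

maximax → Option 4; maximin → Option 3 (disagree)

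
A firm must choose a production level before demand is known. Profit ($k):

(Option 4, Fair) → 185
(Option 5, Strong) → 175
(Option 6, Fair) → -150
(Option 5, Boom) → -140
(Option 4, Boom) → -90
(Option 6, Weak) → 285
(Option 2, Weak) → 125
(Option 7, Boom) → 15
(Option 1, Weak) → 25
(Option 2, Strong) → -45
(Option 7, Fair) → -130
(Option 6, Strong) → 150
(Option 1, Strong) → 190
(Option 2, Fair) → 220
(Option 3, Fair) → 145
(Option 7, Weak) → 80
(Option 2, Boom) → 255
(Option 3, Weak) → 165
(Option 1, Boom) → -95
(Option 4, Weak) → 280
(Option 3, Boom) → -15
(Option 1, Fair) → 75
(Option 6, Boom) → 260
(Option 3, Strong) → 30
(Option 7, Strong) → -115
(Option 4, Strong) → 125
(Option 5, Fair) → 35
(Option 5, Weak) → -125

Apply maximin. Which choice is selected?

Row minima: Option 1=-95, Option 2=-45, Option 3=-15, Option 4=-90, Option 5=-140, Option 6=-150, Option 7=-130
Best worst-case = -15 → Option 3.

Option 3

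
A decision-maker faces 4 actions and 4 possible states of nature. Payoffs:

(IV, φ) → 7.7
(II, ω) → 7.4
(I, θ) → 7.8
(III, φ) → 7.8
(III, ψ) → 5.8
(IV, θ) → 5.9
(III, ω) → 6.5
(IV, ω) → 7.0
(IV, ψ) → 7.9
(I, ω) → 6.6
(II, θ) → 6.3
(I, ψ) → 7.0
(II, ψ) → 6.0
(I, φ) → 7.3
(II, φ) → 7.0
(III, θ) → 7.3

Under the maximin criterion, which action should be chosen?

Row minima: I=6.6, II=6.0, III=5.8, IV=5.9
Best worst-case = 6.6 → I.

I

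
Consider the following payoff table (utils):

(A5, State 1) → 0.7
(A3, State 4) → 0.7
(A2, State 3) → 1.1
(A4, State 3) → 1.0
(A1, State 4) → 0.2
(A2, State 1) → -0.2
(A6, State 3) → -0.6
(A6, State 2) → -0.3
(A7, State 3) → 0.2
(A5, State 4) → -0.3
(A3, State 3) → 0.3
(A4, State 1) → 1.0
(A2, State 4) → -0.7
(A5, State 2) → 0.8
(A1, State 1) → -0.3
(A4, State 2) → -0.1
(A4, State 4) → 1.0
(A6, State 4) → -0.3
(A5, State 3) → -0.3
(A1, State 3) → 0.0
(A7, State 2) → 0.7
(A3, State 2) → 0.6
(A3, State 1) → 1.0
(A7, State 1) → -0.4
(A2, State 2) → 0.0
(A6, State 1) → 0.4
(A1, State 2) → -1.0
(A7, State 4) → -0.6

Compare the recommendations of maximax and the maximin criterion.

maximax → A2; maximin → A3 (disagree)

Row maxima: A1=0.2, A2=1.1, A3=1.0, A4=1.0, A5=0.8, A6=0.4, A7=0.7
Best best-case = 1.1 → A2.
Row minima: A1=-1.0, A2=-0.7, A3=0.3, A4=-0.1, A5=-0.3, A6=-0.6, A7=-0.6
Best worst-case = 0.3 → A3.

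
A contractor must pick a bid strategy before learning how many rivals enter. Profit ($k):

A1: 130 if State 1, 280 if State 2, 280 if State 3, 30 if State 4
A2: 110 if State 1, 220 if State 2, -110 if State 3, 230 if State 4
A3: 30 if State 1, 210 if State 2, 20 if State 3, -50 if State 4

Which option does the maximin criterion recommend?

A1

Row minima: A1=30, A2=-110, A3=-50
Best worst-case = 30 → A1.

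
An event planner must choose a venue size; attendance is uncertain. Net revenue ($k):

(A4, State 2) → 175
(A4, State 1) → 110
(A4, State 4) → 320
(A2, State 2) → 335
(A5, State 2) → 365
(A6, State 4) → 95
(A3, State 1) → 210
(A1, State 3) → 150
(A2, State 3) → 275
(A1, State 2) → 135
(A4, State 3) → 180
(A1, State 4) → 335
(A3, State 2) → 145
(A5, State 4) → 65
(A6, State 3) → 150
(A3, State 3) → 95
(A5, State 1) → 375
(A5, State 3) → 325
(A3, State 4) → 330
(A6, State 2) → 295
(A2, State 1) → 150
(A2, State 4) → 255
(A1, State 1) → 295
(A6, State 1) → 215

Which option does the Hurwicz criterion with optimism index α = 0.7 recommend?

A1: 0.7·335 + 0.3·135 = 275
A2: 0.7·335 + 0.3·150 = 279.5
A3: 0.7·330 + 0.3·95 = 259.5
A4: 0.7·320 + 0.3·110 = 257
A5: 0.7·375 + 0.3·65 = 282
A6: 0.7·295 + 0.3·95 = 235
Highest Hurwicz score = 282 → A5.

A5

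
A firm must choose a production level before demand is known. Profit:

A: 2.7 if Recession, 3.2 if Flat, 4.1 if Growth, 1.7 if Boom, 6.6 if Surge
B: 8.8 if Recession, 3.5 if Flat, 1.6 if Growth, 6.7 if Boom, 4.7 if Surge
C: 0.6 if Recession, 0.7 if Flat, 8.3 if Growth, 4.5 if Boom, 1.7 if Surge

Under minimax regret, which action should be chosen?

Column bests: Recession=8.8, Flat=3.5, Growth=8.3, Boom=6.7, Surge=6.6.
A regrets: 6.1, 0.3, 4.2, 5.0, 0.0 → max 6.1
B regrets: 0.0, 0.0, 6.7, 0.0, 1.9 → max 6.7
C regrets: 8.2, 2.8, 0.0, 2.2, 4.9 → max 8.2
Smallest max regret = 6.1 → A.

A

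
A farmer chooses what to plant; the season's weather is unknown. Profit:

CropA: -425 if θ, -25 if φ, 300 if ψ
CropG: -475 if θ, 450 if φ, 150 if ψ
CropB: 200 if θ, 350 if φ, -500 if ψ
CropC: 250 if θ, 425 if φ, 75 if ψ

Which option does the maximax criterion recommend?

CropG

Row maxima: CropA=300, CropG=450, CropB=350, CropC=425
Best best-case = 450 → CropG.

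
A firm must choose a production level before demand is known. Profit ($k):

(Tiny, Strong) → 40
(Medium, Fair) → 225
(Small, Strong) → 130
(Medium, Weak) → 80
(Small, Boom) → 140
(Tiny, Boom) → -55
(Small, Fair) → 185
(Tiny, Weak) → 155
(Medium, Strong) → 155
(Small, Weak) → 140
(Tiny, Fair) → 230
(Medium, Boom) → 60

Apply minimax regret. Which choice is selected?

Column bests: Weak=155, Fair=230, Strong=155, Boom=140.
Tiny regrets: 0, 0, 115, 195 → max 195
Small regrets: 15, 45, 25, 0 → max 45
Medium regrets: 75, 5, 0, 80 → max 80
Smallest max regret = 45 → Small.

Small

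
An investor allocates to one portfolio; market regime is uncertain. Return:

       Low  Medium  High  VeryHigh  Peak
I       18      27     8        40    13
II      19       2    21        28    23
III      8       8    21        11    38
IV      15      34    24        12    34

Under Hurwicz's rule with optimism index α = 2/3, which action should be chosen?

I: 2/3·40 + 1/3·8 = 88/3
II: 2/3·28 + 1/3·2 = 58/3
III: 2/3·38 + 1/3·8 = 28
IV: 2/3·34 + 1/3·12 = 80/3
Highest Hurwicz score = 88/3 → I.

I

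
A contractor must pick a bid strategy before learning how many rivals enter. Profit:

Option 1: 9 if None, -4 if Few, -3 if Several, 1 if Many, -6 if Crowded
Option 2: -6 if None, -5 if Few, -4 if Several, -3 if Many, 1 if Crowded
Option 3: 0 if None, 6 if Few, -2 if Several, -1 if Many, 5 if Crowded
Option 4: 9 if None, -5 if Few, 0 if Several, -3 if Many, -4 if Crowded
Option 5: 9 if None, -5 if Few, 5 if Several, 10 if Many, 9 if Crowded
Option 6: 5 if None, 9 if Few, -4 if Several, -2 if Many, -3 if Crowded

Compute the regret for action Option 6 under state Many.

12

Best payoff under Many is 10.
Regret = 10 − (-2) = 12.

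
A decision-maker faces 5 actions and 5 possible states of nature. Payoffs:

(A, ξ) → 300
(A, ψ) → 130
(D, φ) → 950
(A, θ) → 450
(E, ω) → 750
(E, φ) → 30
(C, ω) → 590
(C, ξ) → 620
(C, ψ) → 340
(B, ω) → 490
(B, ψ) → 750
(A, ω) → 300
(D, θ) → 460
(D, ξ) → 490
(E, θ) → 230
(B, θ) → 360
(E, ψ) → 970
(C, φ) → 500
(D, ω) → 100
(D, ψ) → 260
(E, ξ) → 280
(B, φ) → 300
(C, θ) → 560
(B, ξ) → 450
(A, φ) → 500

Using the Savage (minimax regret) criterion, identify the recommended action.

C

Column bests: θ=560, φ=950, ψ=970, ω=750, ξ=620.
A regrets: 110, 450, 840, 450, 320 → max 840
B regrets: 200, 650, 220, 260, 170 → max 650
C regrets: 0, 450, 630, 160, 0 → max 630
D regrets: 100, 0, 710, 650, 130 → max 710
E regrets: 330, 920, 0, 0, 340 → max 920
Smallest max regret = 630 → C.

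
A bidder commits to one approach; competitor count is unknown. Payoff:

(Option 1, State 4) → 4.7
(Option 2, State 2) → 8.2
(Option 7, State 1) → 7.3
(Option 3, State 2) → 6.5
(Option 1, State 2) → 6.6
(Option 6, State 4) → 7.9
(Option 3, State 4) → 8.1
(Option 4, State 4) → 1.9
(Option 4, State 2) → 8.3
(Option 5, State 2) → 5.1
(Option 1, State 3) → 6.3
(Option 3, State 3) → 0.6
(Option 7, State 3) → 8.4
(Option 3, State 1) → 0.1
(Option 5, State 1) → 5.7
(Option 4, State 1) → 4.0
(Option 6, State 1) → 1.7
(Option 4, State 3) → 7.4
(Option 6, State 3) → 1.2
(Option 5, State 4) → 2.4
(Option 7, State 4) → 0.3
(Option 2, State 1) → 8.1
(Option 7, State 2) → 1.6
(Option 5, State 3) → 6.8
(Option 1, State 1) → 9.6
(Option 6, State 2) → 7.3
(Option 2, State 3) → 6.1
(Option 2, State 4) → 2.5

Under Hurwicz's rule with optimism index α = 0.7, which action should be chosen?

Option 1

Option 1: 0.7·9.6 + 0.3·4.7 = 8.13
Option 2: 0.7·8.2 + 0.3·2.5 = 6.49
Option 3: 0.7·8.1 + 0.3·0.1 = 5.7
Option 4: 0.7·8.3 + 0.3·1.9 = 6.38
Option 5: 0.7·6.8 + 0.3·2.4 = 5.48
Option 6: 0.7·7.9 + 0.3·1.2 = 5.89
Option 7: 0.7·8.4 + 0.3·0.3 = 5.97
Highest Hurwicz score = 8.13 → Option 1.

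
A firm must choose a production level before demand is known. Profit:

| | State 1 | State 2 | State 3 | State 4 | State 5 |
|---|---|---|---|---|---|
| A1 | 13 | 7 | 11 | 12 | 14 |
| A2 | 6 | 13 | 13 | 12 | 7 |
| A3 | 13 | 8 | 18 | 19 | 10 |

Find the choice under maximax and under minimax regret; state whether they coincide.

maximax → A3; minimax regret → A3 (agree)

Row maxima: A1=14, A2=13, A3=19
Best best-case = 19 → A3.
Column bests: State 1=13, State 2=13, State 3=18, State 4=19, State 5=14.
A1 regrets: 0, 6, 7, 7, 0 → max 7
A2 regrets: 7, 0, 5, 7, 7 → max 7
A3 regrets: 0, 5, 0, 0, 4 → max 5
Smallest max regret = 5 → A3.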